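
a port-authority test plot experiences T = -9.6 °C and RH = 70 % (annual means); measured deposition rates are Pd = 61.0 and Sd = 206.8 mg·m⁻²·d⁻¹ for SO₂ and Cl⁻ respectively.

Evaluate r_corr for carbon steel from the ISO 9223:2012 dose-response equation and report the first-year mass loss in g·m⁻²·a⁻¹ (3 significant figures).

r_corr = 175 g·m⁻²·a⁻¹

carbon steel: temperature factor f = +0.150·(-19.6) = -2.9400
  sulphur-dioxide contribution → 3.218 μm/a
  chloride contribution → 19.09 μm/a
  total first-year rate 22.3 μm/a
Convert to mass loss: 22.3 μm/a × 7.85 g/cm³ = 175.1 g·m⁻²·a⁻¹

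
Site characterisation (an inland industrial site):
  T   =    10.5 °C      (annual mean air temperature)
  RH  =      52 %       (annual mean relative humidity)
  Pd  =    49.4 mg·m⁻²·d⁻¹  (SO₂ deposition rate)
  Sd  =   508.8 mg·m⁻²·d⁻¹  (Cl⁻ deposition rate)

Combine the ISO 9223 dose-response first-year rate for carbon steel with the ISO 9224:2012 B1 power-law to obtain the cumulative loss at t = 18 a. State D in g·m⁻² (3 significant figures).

D(18) = 2.78e+03 g·m⁻²

carbon steel: f(T) = -0.054·(T−10) [T>10 °C] = -0.0270
  Pd branch = 1.77·Pd^0.52·e^(0.02·RH+f) = 37.04 μm/a
  Cl⁻ term: 0.102·508.8^0.62·exp(0.033·52+0.04·10.5) = 41.14
  r_corr = 37.04 + 41.14 = 78.18 μm/a
Long-term exponent b (ISO 9224 Table 2, B1) = 0.523
  D(18) = 78.18 × 18^0.523 = 78.18 × 4.534 = 354.5 μm
  Mass loss = 354.5 μm × 7.85 g/cm³ = 2783 g·m⁻²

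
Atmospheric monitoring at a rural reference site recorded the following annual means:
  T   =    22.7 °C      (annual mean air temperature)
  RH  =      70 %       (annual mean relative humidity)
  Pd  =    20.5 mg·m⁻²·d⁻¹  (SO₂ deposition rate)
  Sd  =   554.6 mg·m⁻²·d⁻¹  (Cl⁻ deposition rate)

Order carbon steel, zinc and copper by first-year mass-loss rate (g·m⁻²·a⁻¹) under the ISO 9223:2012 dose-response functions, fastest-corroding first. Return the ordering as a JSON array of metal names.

["carbon steel", "zinc", "copper"]

carbon steel: f(T) = -0.054·(T−10) [T>10 °C] = -0.6858
  sulphur-dioxide contribution → 17.39 μm/a
  chloride contribution → 128.1 μm/a
  total first-year rate 145.5 μm/a
  mass loss = 145.5 μm/a × 7.85 g/cm³ = 1142 g·m⁻²·a⁻¹
zinc: T>10 °C ⇒ hinge -0.071·(22.7−10) = -0.9017
  sulphur-dioxide contribution → 0.495 μm/a
  chloride contribution → 7.732 μm/a
  ⇒ r_corr(zinc) = 8.227 μm/a
  mass loss = 8.227 μm/a × 7.14 g/cm³ = 58.74 g·m⁻²·a⁻¹
copper: temperature factor f = -0.080·(12.7) = -1.0160
  sulphur-dioxide contribution → 0.2617 μm/a
  chloride contribution → 2.133 μm/a
  ⇒ r_corr(copper) = 2.395 μm/a
  mass loss = 2.395 μm/a × 8.96 g/cm³ = 21.46 g·m⁻²·a⁻¹
Ordering by g·m⁻²·a⁻¹: carbon steel (1140) > zinc (58.7) > copper (21.5)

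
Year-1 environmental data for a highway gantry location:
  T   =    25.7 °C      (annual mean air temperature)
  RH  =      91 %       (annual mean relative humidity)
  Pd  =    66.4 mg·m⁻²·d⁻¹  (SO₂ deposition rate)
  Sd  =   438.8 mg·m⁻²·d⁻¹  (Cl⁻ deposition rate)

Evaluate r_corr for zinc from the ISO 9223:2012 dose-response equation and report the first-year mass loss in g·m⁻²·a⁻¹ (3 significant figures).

r_corr = 86.3 g·m⁻²·a⁻¹

zinc: T>10 °C ⇒ hinge -0.071·(25.7−10) = -1.1147
  Pd branch = 0.0129·Pd^0.44·e^(0.046·RH+f) = 1.763 μm/a
  Sd branch = 0.0175·Sd^0.57·e^(0.008·RH+0.085·T) = 10.33 μm/a
  r_corr = 1.763 + 10.33 = 12.09 μm/a
Convert to mass loss: 12.09 μm/a × 7.14 g/cm³ = 86.33 g·m⁻²·a⁻¹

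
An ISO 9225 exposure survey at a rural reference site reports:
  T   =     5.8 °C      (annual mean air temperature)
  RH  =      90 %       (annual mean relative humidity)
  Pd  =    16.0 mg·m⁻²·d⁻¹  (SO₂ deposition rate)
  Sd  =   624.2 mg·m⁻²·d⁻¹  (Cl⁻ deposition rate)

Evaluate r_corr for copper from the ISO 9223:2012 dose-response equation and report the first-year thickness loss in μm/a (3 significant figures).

r_corr = 3.28 μm/a

copper: T≤10 °C ⇒ hinge +0.126·(5.8−10) = -0.5292
  SO₂ term: 0.0053·16.0^0.26·exp(0.059·90-0.5292) = 1.299
  Cl⁻ term: 0.01025·624.2^0.27·exp(0.036·90+0.049·5.8) = 1.977
  sum: 1.299 + 1.977 → r_corr = 3.276 μm/a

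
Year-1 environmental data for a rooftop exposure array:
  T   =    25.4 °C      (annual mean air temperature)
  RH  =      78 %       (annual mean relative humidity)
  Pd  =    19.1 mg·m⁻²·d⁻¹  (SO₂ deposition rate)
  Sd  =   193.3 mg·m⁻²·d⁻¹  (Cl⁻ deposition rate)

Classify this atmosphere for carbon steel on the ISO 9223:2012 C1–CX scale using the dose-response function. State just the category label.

carbon steel: f(T) = -0.054·(T−10) [T>10 °C] = -0.8316
  SO₂ term: 1.77·19.1^0.52·exp(0.02·78-0.8316) = 17
  Cl⁻ term: 0.102·193.3^0.62·exp(0.033·78+0.04·25.4) = 96.65
  r_corr = 17 + 96.65 = 113.6 μm/a
Category bounds: 80…200 μm/a bracket r_corr ⇒ C5

C5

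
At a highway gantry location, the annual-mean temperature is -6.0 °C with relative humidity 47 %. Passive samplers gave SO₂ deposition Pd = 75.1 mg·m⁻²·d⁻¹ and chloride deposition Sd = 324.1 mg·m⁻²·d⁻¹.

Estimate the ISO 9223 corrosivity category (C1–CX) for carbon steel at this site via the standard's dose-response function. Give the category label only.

C2

carbon steel: f(T) = +0.150·(T−10) [T≤10 °C] = -2.4000
  sulphur-dioxide contribution → 3.884 μm/a
  chloride contribution → 13.63 μm/a
  total first-year rate 17.52 μm/a
17.5 μm/a falls in (1.3, 25] for carbon steel → category C2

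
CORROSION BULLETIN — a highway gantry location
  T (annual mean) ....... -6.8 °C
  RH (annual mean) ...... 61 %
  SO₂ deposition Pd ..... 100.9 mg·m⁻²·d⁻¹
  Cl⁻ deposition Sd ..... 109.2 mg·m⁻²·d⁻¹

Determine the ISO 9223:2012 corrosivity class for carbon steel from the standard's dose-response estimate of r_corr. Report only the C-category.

carbon steel: T≤10 °C ⇒ hinge +0.150·(-6.8−10) = -2.5200
  Pd branch = 1.77·Pd^0.52·e^(0.02·RH+f) = 5.314 μm/a
  Sd branch = 0.102·Sd^0.62·e^(0.033·RH+0.04·T) = 10.68 μm/a
  sum: 5.314 + 10.68 → r_corr = 15.99 μm/a
ISO 9223 Table 2 (carbon steel): 1.3 < 16 ≤ 25 μm/a ⇒ C2

C2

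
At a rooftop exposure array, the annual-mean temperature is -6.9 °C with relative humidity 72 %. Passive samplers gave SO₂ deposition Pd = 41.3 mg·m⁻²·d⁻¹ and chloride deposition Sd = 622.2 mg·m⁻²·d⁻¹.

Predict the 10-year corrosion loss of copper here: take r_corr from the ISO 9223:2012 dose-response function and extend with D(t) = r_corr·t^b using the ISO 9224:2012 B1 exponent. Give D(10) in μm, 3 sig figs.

D(10) = 3.11 μm

copper: temperature factor f = +0.126·(-16.9) = -2.1294
  sulphur-dioxide contribution → 0.116 μm/a
  chloride contribution → 0.5546 μm/a
  ⇒ r_corr(copper) = 0.6706 μm/a
Long-term exponent b (ISO 9224 Table 2, B1) = 0.667
  D(10) = 0.6706 × 10^0.667 = 0.6706 × 4.645 = 3.115 μm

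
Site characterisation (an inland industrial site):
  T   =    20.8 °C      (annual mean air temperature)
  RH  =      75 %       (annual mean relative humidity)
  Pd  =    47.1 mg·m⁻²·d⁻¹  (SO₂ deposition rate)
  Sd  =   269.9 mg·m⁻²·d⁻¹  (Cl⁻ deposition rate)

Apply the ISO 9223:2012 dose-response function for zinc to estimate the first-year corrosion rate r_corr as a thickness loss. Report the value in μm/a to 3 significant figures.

zinc: f(T) = -0.071·(T−10) [T>10 °C] = -0.7668
  sulphur-dioxide contribution → 1.028 μm/a
  chloride contribution → 4.542 μm/a
  ⇒ r_corr(zinc) = 5.57 μm/a

r_corr = 5.57 μm/a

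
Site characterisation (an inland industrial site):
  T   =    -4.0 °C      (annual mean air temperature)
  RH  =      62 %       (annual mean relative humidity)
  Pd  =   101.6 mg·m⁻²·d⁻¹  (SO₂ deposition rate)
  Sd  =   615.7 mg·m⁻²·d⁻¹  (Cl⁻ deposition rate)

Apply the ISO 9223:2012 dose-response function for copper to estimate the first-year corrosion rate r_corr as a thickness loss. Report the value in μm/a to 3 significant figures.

copper: f(T) = +0.126·(T−10) [T≤10 °C] = -1.7640
  SO₂ term: 0.0053·101.6^0.26·exp(0.059·62-1.7640) = 0.1171
  Cl⁻ term: 0.01025·615.7^0.27·exp(0.036·62+0.049·-4.0) = 0.4447
  r_corr = 0.1171 + 0.4447 = 0.5618 μm/a

r_corr = 0.562 μm/a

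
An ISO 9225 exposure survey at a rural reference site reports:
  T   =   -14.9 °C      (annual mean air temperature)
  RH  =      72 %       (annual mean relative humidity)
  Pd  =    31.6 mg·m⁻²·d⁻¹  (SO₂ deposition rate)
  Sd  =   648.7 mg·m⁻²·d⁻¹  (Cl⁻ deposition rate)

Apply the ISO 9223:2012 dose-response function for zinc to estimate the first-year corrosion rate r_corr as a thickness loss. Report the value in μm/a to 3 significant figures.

zinc: temperature factor f = +0.038·(-24.9) = -0.9462
  sulphur-dioxide contribution → 0.6279 μm/a
  chloride contribution → 0.3516 μm/a
  ⇒ r_corr(zinc) = 0.9795 μm/a

r_corr = 0.980 μm/a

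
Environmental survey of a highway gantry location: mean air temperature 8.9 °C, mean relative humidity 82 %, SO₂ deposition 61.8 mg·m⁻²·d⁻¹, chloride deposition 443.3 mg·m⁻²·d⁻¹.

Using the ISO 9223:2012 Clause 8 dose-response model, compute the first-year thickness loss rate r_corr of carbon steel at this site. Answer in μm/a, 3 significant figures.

r_corr = 161 μm/a

carbon steel: f(T) = +0.150·(T−10) [T≤10 °C] = -0.1650
  SO₂ term: 1.77·61.8^0.52·exp(0.02·82-0.1650) = 66.05
  Cl⁻ term: 0.102·443.3^0.62·exp(0.033·82+0.04·8.9) = 95.36
  r_corr = 66.05 + 95.36 = 161.4 μm/a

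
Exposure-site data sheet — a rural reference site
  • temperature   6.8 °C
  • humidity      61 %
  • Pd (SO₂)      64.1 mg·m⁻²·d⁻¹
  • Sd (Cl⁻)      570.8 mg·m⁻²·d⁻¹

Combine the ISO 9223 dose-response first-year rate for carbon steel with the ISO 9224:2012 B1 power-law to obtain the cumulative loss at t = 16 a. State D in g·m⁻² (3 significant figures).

D(16) = 2.80e+03 g·m⁻²

carbon steel: f(T) = +0.150·(T−10) [T≤10 °C] = -0.4800
  SO₂ term: 1.77·64.1^0.52·exp(0.02·61-0.4800) = 32.28
  Sd branch = 0.102·Sd^0.62·e^(0.033·RH+0.04·T) = 51.28 μm/a
  r_corr = 32.28 + 51.28 = 83.56 μm/a
ISO 9224: D(t) = r_corr · t^b with b = 0.523 (carbon steel, B1)
  D(16) = 83.56 × 16^0.523 = 83.56 × 4.263 = 356.3 μm
  Mass loss = 356.3 μm × 7.85 g/cm³ = 2797 g·m⁻²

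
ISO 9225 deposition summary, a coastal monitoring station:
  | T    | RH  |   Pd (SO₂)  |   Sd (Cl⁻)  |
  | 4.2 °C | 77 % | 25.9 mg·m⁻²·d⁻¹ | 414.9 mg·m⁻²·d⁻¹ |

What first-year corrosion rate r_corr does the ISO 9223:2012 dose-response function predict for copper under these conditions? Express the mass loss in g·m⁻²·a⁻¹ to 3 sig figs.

copper: f(T) = +0.126·(T−10) [T≤10 °C] = -0.7308
  Pd branch = 0.0053·Pd^0.26·e^(0.059·RH+f) = 0.5589 μm/a
  Cl⁻ term: 0.01025·414.9^0.27·exp(0.036·77+0.049·4.2) = 1.025
  sum: 0.5589 + 1.025 → r_corr = 1.584 μm/a
Convert to mass loss: 1.584 μm/a × 8.96 g/cm³ = 14.19 g·m⁻²·a⁻¹

r_corr = 14.2 g·m⁻²·a⁻¹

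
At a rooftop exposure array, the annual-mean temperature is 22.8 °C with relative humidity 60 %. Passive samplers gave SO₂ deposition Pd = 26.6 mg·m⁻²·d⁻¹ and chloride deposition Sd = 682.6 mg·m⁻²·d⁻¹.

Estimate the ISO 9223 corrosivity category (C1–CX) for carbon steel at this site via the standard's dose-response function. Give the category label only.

C5

carbon steel: temperature factor f = -0.054·(12.8) = -0.6912
  Pd branch = 1.77·Pd^0.52·e^(0.02·RH+f) = 16.21 μm/a
  Cl⁻ term: 0.102·682.6^0.62·exp(0.033·60+0.04·22.8) = 105.1
  r_corr = 16.21 + 105.1 = 121.4 μm/a
121 μm/a falls in (80, 200] for carbon steel → category C5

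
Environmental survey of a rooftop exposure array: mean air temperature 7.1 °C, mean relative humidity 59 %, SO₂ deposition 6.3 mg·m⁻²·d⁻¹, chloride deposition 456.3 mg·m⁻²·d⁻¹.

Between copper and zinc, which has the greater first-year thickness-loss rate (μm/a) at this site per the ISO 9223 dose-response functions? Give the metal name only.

copper: T≤10 °C ⇒ hinge +0.126·(7.1−10) = -0.3654
  SO₂ term: 0.0053·6.3^0.26·exp(0.059·59-0.3654) = 0.1928
  Sd branch = 0.01025·Sd^0.27·e^(0.036·RH+0.049·T) = 0.6342 μm/a
  sum: 0.1928 + 0.6342 → r_corr = 0.8271 μm/a
zinc: f(T) = +0.038·(T−10) [T≤10 °C] = -0.1102
  SO₂ term: 0.0129·6.3^0.44·exp(0.046·59-0.1102) = 0.3918
  Sd branch = 0.0175·Sd^0.57·e^(0.008·RH+0.085·T) = 1.682 μm/a
  sum: 0.3918 + 1.682 → r_corr = 2.074 μm/a
Ordering by μm/a: zinc (2.07) > copper (0.827)

zinc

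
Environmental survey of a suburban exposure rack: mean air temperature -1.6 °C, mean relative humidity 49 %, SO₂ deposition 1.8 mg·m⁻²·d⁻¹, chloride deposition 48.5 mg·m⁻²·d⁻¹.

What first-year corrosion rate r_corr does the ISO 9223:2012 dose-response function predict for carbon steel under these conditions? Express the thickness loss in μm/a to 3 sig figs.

r_corr = 6.47 μm/a

carbon steel: temperature factor f = +0.150·(-11.6) = -1.7400
  Pd branch = 1.77·Pd^0.52·e^(0.02·RH+f) = 1.124 μm/a
  Sd branch = 0.102·Sd^0.62·e^(0.033·RH+0.04·T) = 5.348 μm/a
  r_corr = 1.124 + 5.348 = 6.472 μm/a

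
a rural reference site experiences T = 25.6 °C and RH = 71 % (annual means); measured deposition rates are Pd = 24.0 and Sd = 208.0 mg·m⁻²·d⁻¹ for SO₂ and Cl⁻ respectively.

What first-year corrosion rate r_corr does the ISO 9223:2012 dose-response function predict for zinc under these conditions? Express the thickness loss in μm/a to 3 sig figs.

r_corr = 6.15 μm/a

zinc: T>10 °C ⇒ hinge -0.071·(25.6−10) = -1.1076
  Pd branch = 0.0129·Pd^0.44·e^(0.046·RH+f) = 0.4521 μm/a
  Sd branch = 0.0175·Sd^0.57·e^(0.008·RH+0.085·T) = 5.702 μm/a
  sum: 0.4521 + 5.702 → r_corr = 6.154 μm/a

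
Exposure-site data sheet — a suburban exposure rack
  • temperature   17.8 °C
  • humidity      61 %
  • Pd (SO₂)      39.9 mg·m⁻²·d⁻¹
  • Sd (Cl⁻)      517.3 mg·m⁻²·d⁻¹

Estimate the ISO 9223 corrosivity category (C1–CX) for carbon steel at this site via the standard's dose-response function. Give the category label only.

C5

carbon steel: T>10 °C ⇒ hinge -0.054·(17.8−10) = -0.4212
  Pd branch = 1.77·Pd^0.52·e^(0.02·RH+f) = 26.75 μm/a
  Sd branch = 0.102·Sd^0.62·e^(0.033·RH+0.04·T) = 74.92 μm/a
  sum: 26.75 + 74.92 → r_corr = 101.7 μm/a
ISO 9223 Table 2 (carbon steel): 80 < 102 ≤ 200 μm/a ⇒ C5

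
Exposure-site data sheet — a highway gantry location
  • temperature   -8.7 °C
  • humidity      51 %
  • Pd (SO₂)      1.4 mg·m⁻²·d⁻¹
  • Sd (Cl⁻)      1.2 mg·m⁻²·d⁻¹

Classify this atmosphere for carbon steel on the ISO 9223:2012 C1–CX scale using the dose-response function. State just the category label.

carbon steel: T≤10 °C ⇒ hinge +0.150·(-8.7−10) = -2.8050
  Pd branch = 1.77·Pd^0.52·e^(0.02·RH+f) = 0.3538 μm/a
  Cl⁻ term: 0.102·1.2^0.62·exp(0.033·51+0.04·-8.7) = 0.434
  sum: 0.3538 + 0.434 → r_corr = 0.7878 μm/a
ISO 9223 Table 2 (carbon steel): 0 < 0.788 ≤ 1.3 μm/a ⇒ C1

C1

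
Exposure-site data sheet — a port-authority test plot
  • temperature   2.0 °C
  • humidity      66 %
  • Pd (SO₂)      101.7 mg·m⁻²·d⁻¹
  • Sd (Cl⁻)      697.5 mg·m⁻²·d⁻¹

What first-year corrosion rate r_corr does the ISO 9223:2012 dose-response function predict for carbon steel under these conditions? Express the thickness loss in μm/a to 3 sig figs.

r_corr = 78.6 μm/a

carbon steel: f(T) = +0.150·(T−10) [T≤10 °C] = -1.2000
  sulphur-dioxide contribution → 22.07 μm/a
  chloride contribution → 56.52 μm/a
  ⇒ r_corr(carbon steel) = 78.6 μm/a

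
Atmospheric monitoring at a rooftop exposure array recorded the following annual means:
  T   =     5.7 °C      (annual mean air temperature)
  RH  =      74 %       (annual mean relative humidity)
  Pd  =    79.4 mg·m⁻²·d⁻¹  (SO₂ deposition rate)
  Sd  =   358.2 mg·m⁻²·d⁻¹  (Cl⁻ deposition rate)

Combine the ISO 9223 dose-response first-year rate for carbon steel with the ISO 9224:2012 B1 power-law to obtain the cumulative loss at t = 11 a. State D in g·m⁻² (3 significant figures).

D(11) = 2.64e+03 g·m⁻²

carbon steel: f(T) = +0.150·(T−10) [T≤10 °C] = -0.6450
  sulphur-dioxide contribution → 39.67 μm/a
  chloride contribution → 56.46 μm/a
  total first-year rate 96.13 μm/a
Power-law: D(11) = r_corr · 11^0.523
  D(11) = 96.13 × 11^0.523 = 96.13 × 3.505 = 336.9 μm
  Mass loss = 336.9 μm × 7.85 g/cm³ = 2645 g·m⁻²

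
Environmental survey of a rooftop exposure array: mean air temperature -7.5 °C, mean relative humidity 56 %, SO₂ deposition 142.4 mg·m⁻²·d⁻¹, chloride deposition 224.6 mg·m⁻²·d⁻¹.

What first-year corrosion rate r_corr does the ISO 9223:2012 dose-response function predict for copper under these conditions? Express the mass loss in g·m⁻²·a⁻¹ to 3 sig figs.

copper: temperature factor f = +0.126·(-17.5) = -2.2050
  sulphur-dioxide contribution → 0.05774 μm/a
  chloride contribution → 0.2299 μm/a
  ⇒ r_corr(copper) = 0.2876 μm/a
Convert to mass loss: 0.2876 μm/a × 8.96 g/cm³ = 2.577 g·m⁻²·a⁻¹

r_corr = 2.58 g·m⁻²·a⁻¹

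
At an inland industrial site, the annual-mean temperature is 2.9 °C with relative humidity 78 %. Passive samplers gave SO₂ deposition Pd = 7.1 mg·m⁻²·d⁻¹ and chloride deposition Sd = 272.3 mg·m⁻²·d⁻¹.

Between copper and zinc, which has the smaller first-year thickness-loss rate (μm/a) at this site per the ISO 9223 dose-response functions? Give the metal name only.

copper: f(T) = +0.126·(T−10) [T≤10 °C] = -0.8946
  SO₂ term: 0.0053·7.1^0.26·exp(0.059·78-0.8946) = 0.3595
  Cl⁻ term: 0.01025·272.3^0.27·exp(0.036·78+0.049·2.9) = 0.89
  r_corr = 0.3595 + 0.89 = 1.25 μm/a
zinc: f(T) = +0.038·(T−10) [T≤10 °C] = -0.2698
  SO₂ term: 0.0129·7.1^0.44·exp(0.046·78-0.2698) = 0.8438
  Sd branch = 0.0175·Sd^0.57·e^(0.008·RH+0.085·T) = 1.021 μm/a
  r_corr = 0.8438 + 1.021 = 1.865 μm/a
Ordering by μm/a: zinc (1.86) > copper (1.25)

copper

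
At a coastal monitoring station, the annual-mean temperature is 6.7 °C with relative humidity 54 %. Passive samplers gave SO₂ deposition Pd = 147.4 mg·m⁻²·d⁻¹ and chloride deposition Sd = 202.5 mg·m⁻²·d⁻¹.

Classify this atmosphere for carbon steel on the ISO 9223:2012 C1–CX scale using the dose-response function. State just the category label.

C4

carbon steel: T≤10 °C ⇒ hinge +0.150·(6.7−10) = -0.4950
  SO₂ term: 1.77·147.4^0.52·exp(0.02·54-0.4950) = 42.62
  Cl⁻ term: 0.102·202.5^0.62·exp(0.033·54+0.04·6.7) = 21.32
  r_corr = 42.62 + 21.32 = 63.95 μm/a
Category bounds: 50…80 μm/a bracket r_corr ⇒ C4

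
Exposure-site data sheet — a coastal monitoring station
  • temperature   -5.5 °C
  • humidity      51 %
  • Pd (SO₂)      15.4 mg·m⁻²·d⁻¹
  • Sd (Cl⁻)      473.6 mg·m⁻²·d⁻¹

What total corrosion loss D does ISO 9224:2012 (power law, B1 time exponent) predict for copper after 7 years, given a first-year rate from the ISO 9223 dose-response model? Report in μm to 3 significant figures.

D(7) = 1.06 μm

copper: temperature factor f = +0.126·(-15.5) = -1.9530
  SO₂ term: 0.0053·15.4^0.26·exp(0.059·51-1.9530) = 0.03102
  Sd branch = 0.01025·Sd^0.27·e^(0.036·RH+0.049·T) = 0.2591 μm/a
  sum: 0.03102 + 0.2591 → r_corr = 0.2901 μm/a
ISO 9224: D(t) = r_corr · t^b with b = 0.667 (copper, B1)
  D(7) = 0.2901 × 7^0.667 = 0.2901 × 3.662 = 1.062 μm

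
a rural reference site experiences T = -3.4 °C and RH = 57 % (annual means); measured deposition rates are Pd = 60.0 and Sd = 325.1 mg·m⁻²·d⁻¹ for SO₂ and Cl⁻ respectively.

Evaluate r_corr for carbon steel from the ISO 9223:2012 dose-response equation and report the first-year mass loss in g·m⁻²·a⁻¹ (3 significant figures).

carbon steel: f(T) = +0.150·(T−10) [T≤10 °C] = -2.0100
  SO₂ term: 1.77·60.0^0.52·exp(0.02·57-2.0100) = 6.234
  Sd branch = 0.102·Sd^0.62·e^(0.033·RH+0.04·T) = 21.08 μm/a
  r_corr = 6.234 + 21.08 = 27.32 μm/a
Convert to mass loss: 27.32 μm/a × 7.85 g/cm³ = 214.4 g·m⁻²·a⁻¹

r_corr = 214 g·m⁻²·a⁻¹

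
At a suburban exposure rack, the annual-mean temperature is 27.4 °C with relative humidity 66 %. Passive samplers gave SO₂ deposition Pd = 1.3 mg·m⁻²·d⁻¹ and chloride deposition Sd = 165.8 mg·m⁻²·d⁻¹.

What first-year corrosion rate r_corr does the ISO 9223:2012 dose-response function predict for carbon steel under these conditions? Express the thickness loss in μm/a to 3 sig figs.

r_corr = 67.0 μm/a

carbon steel: f(T) = -0.054·(T−10) [T>10 °C] = -0.9396
  sulphur-dioxide contribution → 2.968 μm/a
  chloride contribution → 64.07 μm/a
  ⇒ r_corr(carbon steel) = 67.03 μm/a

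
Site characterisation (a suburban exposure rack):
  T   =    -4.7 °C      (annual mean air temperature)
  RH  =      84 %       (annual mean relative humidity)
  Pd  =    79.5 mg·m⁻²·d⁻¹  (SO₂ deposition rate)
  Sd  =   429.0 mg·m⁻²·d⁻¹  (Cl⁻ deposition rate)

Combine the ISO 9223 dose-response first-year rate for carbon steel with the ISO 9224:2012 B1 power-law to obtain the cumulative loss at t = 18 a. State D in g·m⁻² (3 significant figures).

D(18) = 2.42e+03 g·m⁻²

carbon steel: f(T) = +0.150·(T−10) [T≤10 °C] = -2.2050
  sulphur-dioxide contribution → 10.19 μm/a
  chloride contribution → 57.93 μm/a
  total first-year rate 68.12 μm/a
Power-law: D(18) = r_corr · 18^0.523
  D(18) = 68.12 × 18^0.523 = 68.12 × 4.534 = 308.9 μm
  Mass loss = 308.9 μm × 7.85 g/cm³ = 2425 g·m⁻²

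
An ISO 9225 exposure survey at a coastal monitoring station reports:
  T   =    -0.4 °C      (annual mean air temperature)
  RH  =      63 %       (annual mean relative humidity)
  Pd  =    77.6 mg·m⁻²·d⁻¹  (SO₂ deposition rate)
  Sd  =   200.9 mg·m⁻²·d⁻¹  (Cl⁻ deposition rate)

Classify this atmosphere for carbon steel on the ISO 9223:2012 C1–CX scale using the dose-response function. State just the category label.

C3

carbon steel: f(T) = +0.150·(T−10) [T≤10 °C] = -1.5600
  sulphur-dioxide contribution → 12.6 μm/a
  chloride contribution → 21.5 μm/a
  ⇒ r_corr(carbon steel) = 34.1 μm/a
Category bounds: 25…50 μm/a bracket r_corr ⇒ C3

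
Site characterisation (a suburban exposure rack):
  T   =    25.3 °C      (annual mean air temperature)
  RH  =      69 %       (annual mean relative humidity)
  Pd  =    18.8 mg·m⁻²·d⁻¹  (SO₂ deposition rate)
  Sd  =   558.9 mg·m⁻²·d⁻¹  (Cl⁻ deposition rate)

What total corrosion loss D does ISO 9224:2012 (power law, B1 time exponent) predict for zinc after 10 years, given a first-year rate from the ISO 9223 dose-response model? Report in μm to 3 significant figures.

D(10) = 64.9 μm

zinc: f(T) = -0.071·(T−10) [T>10 °C] = -1.0863
  sulphur-dioxide contribution → 0.3784 μm/a
  chloride contribution → 9.609 μm/a
  ⇒ r_corr(zinc) = 9.988 μm/a
ISO 9224: D(t) = r_corr · t^b with b = 0.813 (zinc, B1)
  D(10) = 9.988 × 10^0.813 = 9.988 × 6.501 = 64.93 μm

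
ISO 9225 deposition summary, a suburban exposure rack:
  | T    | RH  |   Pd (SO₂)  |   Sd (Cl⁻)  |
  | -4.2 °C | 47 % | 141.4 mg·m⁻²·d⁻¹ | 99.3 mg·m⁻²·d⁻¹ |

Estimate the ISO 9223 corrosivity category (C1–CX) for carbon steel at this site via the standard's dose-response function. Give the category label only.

C2

carbon steel: temperature factor f = +0.150·(-14.2) = -2.1300
  Pd branch = 1.77·Pd^0.52·e^(0.02·RH+f) = 7.07 μm/a
  Sd branch = 0.102·Sd^0.62·e^(0.033·RH+0.04·T) = 7.036 μm/a
  r_corr = 7.07 + 7.036 = 14.11 μm/a
Category bounds: 1.3…25 μm/a bracket r_corr ⇒ C2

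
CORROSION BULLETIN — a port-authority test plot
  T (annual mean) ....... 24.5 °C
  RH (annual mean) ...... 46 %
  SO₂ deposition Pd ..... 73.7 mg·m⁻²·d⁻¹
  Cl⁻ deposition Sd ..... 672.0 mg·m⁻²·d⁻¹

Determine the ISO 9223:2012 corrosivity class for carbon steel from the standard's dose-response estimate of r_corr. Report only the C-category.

C5

carbon steel: temperature factor f = -0.054·(14.5) = -0.7830
  Pd branch = 1.77·Pd^0.52·e^(0.02·RH+f) = 18.99 μm/a
  Cl⁻ term: 0.102·672.0^0.62·exp(0.033·46+0.04·24.5) = 70.22
  sum: 18.99 + 70.22 → r_corr = 89.21 μm/a
89.2 μm/a falls in (80, 200] for carbon steel → category C5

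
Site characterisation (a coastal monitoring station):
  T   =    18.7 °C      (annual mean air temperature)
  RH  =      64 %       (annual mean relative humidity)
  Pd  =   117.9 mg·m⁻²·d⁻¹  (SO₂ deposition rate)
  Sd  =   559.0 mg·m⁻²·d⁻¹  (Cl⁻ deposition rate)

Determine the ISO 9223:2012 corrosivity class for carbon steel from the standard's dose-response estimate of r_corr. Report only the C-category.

carbon steel: f(T) = -0.054·(T−10) [T>10 °C] = -0.4698
  Pd branch = 1.77·Pd^0.52·e^(0.02·RH+f) = 47.54 μm/a
  Cl⁻ term: 0.102·559.0^0.62·exp(0.033·64+0.04·18.7) = 89.97
  r_corr = 47.54 + 89.97 = 137.5 μm/a
Category bounds: 80…200 μm/a bracket r_corr ⇒ C5

C5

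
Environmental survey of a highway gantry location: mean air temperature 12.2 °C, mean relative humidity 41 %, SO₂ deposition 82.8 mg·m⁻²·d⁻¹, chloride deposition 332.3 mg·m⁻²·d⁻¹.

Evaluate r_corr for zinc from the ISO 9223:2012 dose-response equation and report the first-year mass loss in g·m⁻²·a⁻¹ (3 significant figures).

zinc: temperature factor f = -0.071·(2.2) = -0.1562
  sulphur-dioxide contribution → 0.5079 μm/a
  chloride contribution → 1.876 μm/a
  ⇒ r_corr(zinc) = 2.383 μm/a
Convert to mass loss: 2.383 μm/a × 7.14 g/cm³ = 17.02 g·m⁻²·a⁻¹

r_corr = 17.0 g·m⁻²·a⁻¹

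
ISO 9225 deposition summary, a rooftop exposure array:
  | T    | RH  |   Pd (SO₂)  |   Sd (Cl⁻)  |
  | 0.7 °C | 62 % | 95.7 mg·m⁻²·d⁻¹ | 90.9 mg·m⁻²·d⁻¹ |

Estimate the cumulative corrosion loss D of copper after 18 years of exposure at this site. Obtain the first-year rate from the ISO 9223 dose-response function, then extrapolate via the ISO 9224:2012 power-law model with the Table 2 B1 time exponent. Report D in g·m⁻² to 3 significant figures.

copper: T≤10 °C ⇒ hinge +0.126·(0.7−10) = -1.1718
  sulphur-dioxide contribution → 0.2085 μm/a
  chloride contribution → 0.334 μm/a
  ⇒ r_corr(copper) = 0.5425 μm/a
Long-term exponent b (ISO 9224 Table 2, B1) = 0.667
  D(18) = 0.5425 × 18^0.667 = 0.5425 × 6.875 = 3.73 μm
  Mass loss = 3.73 μm × 8.96 g/cm³ = 33.42 g·m⁻²

D(18) = 33.4 g·m⁻²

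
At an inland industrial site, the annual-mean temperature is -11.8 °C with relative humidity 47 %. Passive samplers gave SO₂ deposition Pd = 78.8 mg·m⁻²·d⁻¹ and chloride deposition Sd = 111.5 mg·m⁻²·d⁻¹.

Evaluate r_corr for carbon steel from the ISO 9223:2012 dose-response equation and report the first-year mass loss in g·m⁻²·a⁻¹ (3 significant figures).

carbon steel: temperature factor f = +0.150·(-21.8) = -3.2700
  sulphur-dioxide contribution → 1.668 μm/a
  chloride contribution → 5.578 μm/a
  total first-year rate 7.247 μm/a
Convert to mass loss: 7.247 μm/a × 7.85 g/cm³ = 56.89 g·m⁻²·a⁻¹

r_corr = 56.9 g·m⁻²·a⁻¹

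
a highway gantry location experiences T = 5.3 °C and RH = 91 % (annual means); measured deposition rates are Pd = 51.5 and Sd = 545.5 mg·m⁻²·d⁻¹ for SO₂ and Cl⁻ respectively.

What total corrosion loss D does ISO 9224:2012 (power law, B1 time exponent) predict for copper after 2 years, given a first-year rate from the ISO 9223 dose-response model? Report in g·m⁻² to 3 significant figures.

copper: T≤10 °C ⇒ hinge +0.126·(5.3−10) = -0.5922
  sulphur-dioxide contribution → 1.753 μm/a
  chloride contribution → 1.928 μm/a
  ⇒ r_corr(copper) = 3.682 μm/a
Long-term exponent b (ISO 9224 Table 2, B1) = 0.667
  D(2) = 3.682 × 2^0.667 = 3.682 × 1.588 = 5.846 μm
  Mass loss = 5.846 μm × 8.96 g/cm³ = 52.38 g·m⁻²

D(2) = 52.4 g·m⁻²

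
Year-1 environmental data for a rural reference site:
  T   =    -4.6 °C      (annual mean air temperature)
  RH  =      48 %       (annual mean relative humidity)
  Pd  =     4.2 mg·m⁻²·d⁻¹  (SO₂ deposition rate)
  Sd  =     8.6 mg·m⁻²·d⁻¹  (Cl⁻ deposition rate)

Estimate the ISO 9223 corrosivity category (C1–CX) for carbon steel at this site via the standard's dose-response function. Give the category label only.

C2

carbon steel: f(T) = +0.150·(T−10) [T≤10 °C] = -2.1900
  sulphur-dioxide contribution → 1.091 μm/a
  chloride contribution → 1.57 μm/a
  ⇒ r_corr(carbon steel) = 2.662 μm/a
ISO 9223 Table 2 (carbon steel): 1.3 < 2.66 ≤ 25 μm/a ⇒ C2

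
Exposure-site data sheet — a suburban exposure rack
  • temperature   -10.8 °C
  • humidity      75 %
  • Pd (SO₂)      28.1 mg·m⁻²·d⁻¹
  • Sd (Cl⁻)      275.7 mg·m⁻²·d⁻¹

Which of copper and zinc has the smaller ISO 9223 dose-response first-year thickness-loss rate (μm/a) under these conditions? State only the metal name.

copper: T≤10 °C ⇒ hinge +0.126·(-10.8−10) = -2.6208
  SO₂ term: 0.0053·28.1^0.26·exp(0.059·75-2.6208) = 0.07665
  Cl⁻ term: 0.01025·275.7^0.27·exp(0.036·75+0.049·-10.8) = 0.4096
  r_corr = 0.07665 + 0.4096 = 0.4863 μm/a
zinc: temperature factor f = +0.038·(-20.8) = -0.7904
  Pd branch = 0.0129·Pd^0.44·e^(0.046·RH+f) = 0.8 μm/a
  Cl⁻ term: 0.0175·275.7^0.57·exp(0.008·75+0.085·-10.8) = 0.3133
  r_corr = 0.8 + 0.3133 = 1.113 μm/a
Ordering by μm/a: zinc (1.11) > copper (0.486)

copper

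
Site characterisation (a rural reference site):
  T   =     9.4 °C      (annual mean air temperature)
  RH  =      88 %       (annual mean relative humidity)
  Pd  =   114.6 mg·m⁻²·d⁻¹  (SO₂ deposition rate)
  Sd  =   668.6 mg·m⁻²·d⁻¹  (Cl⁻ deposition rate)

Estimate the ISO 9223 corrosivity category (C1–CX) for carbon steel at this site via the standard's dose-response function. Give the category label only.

carbon steel: T≤10 °C ⇒ hinge +0.150·(9.4−10) = -0.0900
  sulphur-dioxide contribution → 110.7 μm/a
  chloride contribution → 153 μm/a
  total first-year rate 263.7 μm/a
ISO 9223 Table 2 (carbon steel): 200 < 264 ≤ 700 μm/a ⇒ CX

CX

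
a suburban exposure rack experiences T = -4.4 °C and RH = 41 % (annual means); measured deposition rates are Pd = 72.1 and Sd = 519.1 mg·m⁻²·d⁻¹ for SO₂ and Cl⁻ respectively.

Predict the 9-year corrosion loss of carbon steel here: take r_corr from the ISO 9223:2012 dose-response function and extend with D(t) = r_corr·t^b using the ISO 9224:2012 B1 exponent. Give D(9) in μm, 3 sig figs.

D(9) = 63.9 μm

carbon steel: f(T) = +0.150·(T−10) [T≤10 °C] = -2.1600
  sulphur-dioxide contribution → 4.287 μm/a
  chloride contribution → 15.97 μm/a
  ⇒ r_corr(carbon steel) = 20.25 μm/a
Power-law: D(9) = r_corr · 9^0.523
  D(9) = 20.25 × 9^0.523 = 20.25 × 3.156 = 63.91 μm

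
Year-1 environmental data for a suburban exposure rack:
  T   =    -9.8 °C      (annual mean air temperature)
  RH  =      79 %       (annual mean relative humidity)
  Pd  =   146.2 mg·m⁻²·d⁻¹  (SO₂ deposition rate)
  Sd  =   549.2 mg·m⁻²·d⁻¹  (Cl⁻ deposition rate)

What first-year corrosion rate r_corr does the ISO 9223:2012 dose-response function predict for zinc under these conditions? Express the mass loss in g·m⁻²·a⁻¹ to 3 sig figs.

r_corr = 18.5 g·m⁻²·a⁻¹

zinc: temperature factor f = +0.038·(-19.8) = -0.7524
  sulphur-dioxide contribution → 2.064 μm/a
  chloride contribution → 0.5217 μm/a
  ⇒ r_corr(zinc) = 2.585 μm/a
Convert to mass loss: 2.585 μm/a × 7.14 g/cm³ = 18.46 g·m⁻²·a⁻¹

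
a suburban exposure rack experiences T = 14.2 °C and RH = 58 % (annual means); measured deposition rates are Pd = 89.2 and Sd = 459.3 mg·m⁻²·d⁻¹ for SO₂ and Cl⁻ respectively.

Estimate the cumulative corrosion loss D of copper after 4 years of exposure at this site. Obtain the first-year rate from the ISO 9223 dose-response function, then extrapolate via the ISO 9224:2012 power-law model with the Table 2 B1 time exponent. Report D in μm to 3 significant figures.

copper: temperature factor f = -0.080·(4.2) = -0.3360
  Pd branch = 0.0053·Pd^0.26·e^(0.059·RH+f) = 0.3729 μm/a
  Cl⁻ term: 0.01025·459.3^0.27·exp(0.036·58+0.049·14.2) = 0.8679
  sum: 0.3729 + 0.8679 → r_corr = 1.241 μm/a
Long-term exponent b (ISO 9224 Table 2, B1) = 0.667
  D(4) = 1.241 × 4^0.667 = 1.241 × 2.521 = 3.128 μm

D(4) = 3.13 μm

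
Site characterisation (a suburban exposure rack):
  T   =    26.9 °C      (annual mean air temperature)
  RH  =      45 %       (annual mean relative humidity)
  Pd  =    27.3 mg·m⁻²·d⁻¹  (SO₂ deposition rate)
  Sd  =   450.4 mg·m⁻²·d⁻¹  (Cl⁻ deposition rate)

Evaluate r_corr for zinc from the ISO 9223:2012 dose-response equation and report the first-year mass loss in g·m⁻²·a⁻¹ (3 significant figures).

r_corr = 58.3 g·m⁻²·a⁻¹

zinc: temperature factor f = -0.071·(16.9) = -1.1999
  sulphur-dioxide contribution → 0.1319 μm/a
  chloride contribution → 8.034 μm/a
  ⇒ r_corr(zinc) = 8.166 μm/a
Convert to mass loss: 8.166 μm/a × 7.14 g/cm³ = 58.31 g·m⁻²·a⁻¹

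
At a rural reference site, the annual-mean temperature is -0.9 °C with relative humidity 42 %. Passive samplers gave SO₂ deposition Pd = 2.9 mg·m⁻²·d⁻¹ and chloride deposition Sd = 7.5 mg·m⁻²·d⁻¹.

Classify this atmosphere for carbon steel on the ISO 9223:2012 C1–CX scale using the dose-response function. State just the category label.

C2

carbon steel: f(T) = +0.150·(T−10) [T≤10 °C] = -1.6350
  SO₂ term: 1.77·2.9^0.52·exp(0.02·42-1.6350) = 1.39
  Sd branch = 0.102·Sd^0.62·e^(0.033·RH+0.04·T) = 1.372 μm/a
  sum: 1.39 + 1.372 → r_corr = 2.763 μm/a
2.76 μm/a falls in (1.3, 25] for carbon steel → category C2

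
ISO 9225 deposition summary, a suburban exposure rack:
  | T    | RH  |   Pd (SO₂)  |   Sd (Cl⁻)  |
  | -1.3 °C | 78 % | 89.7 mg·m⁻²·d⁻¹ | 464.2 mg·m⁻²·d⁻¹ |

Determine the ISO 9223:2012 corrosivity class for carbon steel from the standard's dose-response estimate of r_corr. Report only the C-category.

carbon steel: temperature factor f = +0.150·(-11.3) = -1.6950
  SO₂ term: 1.77·89.7^0.52·exp(0.02·78-1.6950) = 16.02
  Sd branch = 0.102·Sd^0.62·e^(0.033·RH+0.04·T) = 57.18 μm/a
  r_corr = 16.02 + 57.18 = 73.21 μm/a
73.2 μm/a falls in (50, 80] for carbon steel → category C4

C4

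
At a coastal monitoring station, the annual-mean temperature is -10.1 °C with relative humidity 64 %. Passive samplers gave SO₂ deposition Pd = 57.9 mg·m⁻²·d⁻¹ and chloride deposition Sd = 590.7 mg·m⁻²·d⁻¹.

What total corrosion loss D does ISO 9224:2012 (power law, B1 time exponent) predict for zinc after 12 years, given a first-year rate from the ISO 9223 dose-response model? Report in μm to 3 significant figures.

D(12) = 8.68 μm

zinc: T≤10 °C ⇒ hinge +0.038·(-10.1−10) = -0.7638
  SO₂ term: 0.0129·57.9^0.44·exp(0.046·64-0.7638) = 0.6808
  Cl⁻ term: 0.0175·590.7^0.57·exp(0.008·64+0.085·-10.1) = 0.4701
  r_corr = 0.6808 + 0.4701 = 1.151 μm/a
Power-law: D(12) = r_corr · 12^0.813
  D(12) = 1.151 × 12^0.813 = 1.151 × 7.54 = 8.678 μm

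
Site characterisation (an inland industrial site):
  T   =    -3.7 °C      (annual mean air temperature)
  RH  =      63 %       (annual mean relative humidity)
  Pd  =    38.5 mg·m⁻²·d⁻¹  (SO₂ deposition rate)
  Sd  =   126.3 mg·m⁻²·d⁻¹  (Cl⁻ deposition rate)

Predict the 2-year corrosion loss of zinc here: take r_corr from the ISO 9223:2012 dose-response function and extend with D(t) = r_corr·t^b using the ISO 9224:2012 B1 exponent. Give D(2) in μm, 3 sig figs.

zinc: T≤10 °C ⇒ hinge +0.038·(-3.7−10) = -0.5206
  SO₂ term: 0.0129·38.5^0.44·exp(0.046·63-0.5206) = 0.6929
  Cl⁻ term: 0.0175·126.3^0.57·exp(0.008·63+0.085·-3.7) = 0.3335
  sum: 0.6929 + 0.3335 → r_corr = 1.026 μm/a
Power-law: D(2) = r_corr · 2^0.813
  D(2) = 1.026 × 2^0.813 = 1.026 × 1.757 = 1.803 μm

D(2) = 1.80 μm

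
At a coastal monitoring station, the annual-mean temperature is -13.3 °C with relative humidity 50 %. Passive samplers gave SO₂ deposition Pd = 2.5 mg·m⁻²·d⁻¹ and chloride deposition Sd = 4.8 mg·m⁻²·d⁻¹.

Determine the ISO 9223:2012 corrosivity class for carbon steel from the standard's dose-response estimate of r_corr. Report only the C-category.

C1

carbon steel: f(T) = +0.150·(T−10) [T≤10 °C] = -3.4950
  SO₂ term: 1.77·2.5^0.52·exp(0.02·50-3.4950) = 0.2351
  Sd branch = 0.102·Sd^0.62·e^(0.033·RH+0.04·T) = 0.8251 μm/a
  sum: 0.2351 + 0.8251 → r_corr = 1.06 μm/a
ISO 9223 Table 2 (carbon steel): 0 < 1.06 ≤ 1.3 μm/a ⇒ C1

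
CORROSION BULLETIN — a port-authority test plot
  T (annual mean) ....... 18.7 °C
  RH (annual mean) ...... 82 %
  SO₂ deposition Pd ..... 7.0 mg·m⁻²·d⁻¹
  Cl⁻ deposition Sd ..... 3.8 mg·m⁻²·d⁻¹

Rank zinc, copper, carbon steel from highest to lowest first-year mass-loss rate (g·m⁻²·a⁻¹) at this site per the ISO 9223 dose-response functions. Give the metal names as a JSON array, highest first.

["carbon steel", "copper", "zinc"]

zinc: T>10 °C ⇒ hinge -0.071·(18.7−10) = -0.6177
  Pd branch = 0.0129·Pd^0.44·e^(0.046·RH+f) = 0.7118 μm/a
  Cl⁻ term: 0.0175·3.8^0.57·exp(0.008·82+0.085·18.7) = 0.3538
  sum: 0.7118 + 0.3538 → r_corr = 1.066 μm/a
  mass loss = 1.066 μm/a × 7.14 g/cm³ = 7.608 g·m⁻²·a⁻¹
copper: T>10 °C ⇒ hinge -0.080·(18.7−10) = -0.6960
  SO₂ term: 0.0053·7.0^0.26·exp(0.059·82-0.6960) = 0.5532
  Cl⁻ term: 0.01025·3.8^0.27·exp(0.036·82+0.049·18.7) = 0.7035
  sum: 0.5532 + 0.7035 → r_corr = 1.257 μm/a
  mass loss = 1.257 μm/a × 8.96 g/cm³ = 11.26 g·m⁻²·a⁻¹
carbon steel: f(T) = -0.054·(T−10) [T>10 °C] = -0.4698
  Pd branch = 1.77·Pd^0.52·e^(0.02·RH+f) = 15.69 μm/a
  Sd branch = 0.102·Sd^0.62·e^(0.033·RH+0.04·T) = 7.381 μm/a
  sum: 15.69 + 7.381 → r_corr = 23.07 μm/a
  mass loss = 23.07 μm/a × 7.85 g/cm³ = 181.1 g·m⁻²·a⁻¹
Ordering by g·m⁻²·a⁻¹: carbon steel (181) > copper (11.3) > zinc (7.61)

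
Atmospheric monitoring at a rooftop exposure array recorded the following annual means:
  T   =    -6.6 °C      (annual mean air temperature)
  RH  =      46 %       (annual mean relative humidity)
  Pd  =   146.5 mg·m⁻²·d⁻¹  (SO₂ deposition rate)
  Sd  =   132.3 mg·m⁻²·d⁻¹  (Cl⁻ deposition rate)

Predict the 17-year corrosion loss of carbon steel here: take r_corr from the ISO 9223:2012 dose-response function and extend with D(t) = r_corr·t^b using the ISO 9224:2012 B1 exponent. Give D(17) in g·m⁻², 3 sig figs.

carbon steel: T≤10 °C ⇒ hinge +0.150·(-6.6−10) = -2.4900
  SO₂ term: 1.77·146.5^0.52·exp(0.02·46-2.4900) = 4.925
  Cl⁻ term: 0.102·132.3^0.62·exp(0.033·46+0.04·-6.6) = 7.389
  sum: 4.925 + 7.389 → r_corr = 12.31 μm/a
Long-term exponent b (ISO 9224 Table 2, B1) = 0.523
  D(17) = 12.31 × 17^0.523 = 12.31 × 4.401 = 54.19 μm
  Mass loss = 54.19 μm × 7.85 g/cm³ = 425.4 g·m⁻²

D(17) = 425 g·m⁻²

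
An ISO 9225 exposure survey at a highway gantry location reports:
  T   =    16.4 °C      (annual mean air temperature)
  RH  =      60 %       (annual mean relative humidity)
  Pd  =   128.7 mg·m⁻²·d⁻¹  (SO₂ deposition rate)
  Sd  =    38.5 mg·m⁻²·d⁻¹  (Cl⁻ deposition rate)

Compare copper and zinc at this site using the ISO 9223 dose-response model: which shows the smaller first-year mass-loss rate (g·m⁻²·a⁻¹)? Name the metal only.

copper: temperature factor f = -0.080·(6.4) = -0.5120
  sulphur-dioxide contribution → 0.3871 μm/a
  chloride contribution → 0.532 μm/a
  ⇒ r_corr(copper) = 0.919 μm/a
  mass loss = 0.919 μm/a × 8.96 g/cm³ = 8.235 g·m⁻²·a⁻¹
zinc: T>10 °C ⇒ hinge -0.071·(16.4−10) = -0.4544
  sulphur-dioxide contribution → 1.097 μm/a
  chloride contribution → 0.9133 μm/a
  ⇒ r_corr(zinc) = 2.01 μm/a
  mass loss = 2.01 μm/a × 7.14 g/cm³ = 14.35 g·m⁻²·a⁻¹
Ordering by g·m⁻²·a⁻¹: zinc (14.4) > copper (8.23)

copper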